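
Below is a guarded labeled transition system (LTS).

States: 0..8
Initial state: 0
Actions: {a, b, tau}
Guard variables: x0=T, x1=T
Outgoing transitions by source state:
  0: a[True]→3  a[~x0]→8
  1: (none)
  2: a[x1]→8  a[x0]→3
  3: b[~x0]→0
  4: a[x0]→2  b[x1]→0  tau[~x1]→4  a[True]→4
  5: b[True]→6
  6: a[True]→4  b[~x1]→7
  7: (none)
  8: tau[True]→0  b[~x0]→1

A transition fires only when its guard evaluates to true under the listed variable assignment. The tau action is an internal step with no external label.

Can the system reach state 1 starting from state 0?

After dropping false guards: 9 live edges.
L0 = {0}
L1 = {3}  total {0,3}
Reach set: {0,3}

Answer: UNREACHABLE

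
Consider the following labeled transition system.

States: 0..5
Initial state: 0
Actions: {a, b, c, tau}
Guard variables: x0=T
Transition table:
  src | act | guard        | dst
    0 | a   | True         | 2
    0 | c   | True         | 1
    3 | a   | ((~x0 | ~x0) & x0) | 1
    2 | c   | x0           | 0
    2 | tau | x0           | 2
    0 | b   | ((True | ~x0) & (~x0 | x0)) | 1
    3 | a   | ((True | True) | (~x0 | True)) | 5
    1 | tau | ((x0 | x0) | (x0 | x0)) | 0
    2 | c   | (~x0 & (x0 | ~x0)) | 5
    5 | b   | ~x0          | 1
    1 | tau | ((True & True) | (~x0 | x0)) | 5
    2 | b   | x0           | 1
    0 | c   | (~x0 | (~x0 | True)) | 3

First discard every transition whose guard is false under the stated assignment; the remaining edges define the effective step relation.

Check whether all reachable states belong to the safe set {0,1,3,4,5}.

Allowed set {0,1,3,4,5}
Reach set: {0,1,2,3,5}
  0: ✓
  1: ✓
  2: outside
  3: ✓
  5: ✓
reach 2 via a — violates

Answer: INVARIANT VIOLATED at state 2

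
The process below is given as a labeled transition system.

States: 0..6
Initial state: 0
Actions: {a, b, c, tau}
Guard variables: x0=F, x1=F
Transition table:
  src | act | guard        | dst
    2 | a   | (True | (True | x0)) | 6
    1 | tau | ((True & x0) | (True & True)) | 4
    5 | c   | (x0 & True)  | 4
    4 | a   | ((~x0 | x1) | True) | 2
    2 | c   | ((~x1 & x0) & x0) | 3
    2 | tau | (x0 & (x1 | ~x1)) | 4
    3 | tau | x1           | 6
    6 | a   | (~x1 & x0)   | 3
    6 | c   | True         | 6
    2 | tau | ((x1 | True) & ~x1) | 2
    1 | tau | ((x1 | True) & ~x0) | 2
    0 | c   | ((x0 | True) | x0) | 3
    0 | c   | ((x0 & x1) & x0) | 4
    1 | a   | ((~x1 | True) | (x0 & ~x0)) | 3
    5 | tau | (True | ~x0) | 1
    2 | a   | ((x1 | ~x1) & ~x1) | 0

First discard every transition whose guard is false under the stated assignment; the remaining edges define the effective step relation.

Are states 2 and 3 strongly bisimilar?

Answer: NOT BISIMILAR

Working:
Bisimulation quotient by refinement:
  π0 = {{0,1,2,3,4,5,6}}
  π1 = {{0,6},{1,2},{3},{4},{5}}
  π2 = {{0},{1},{2},{3},{4},{5},{6}}
7 equivalence class(es) (converged in 3)
[2]={2}  [3]={3}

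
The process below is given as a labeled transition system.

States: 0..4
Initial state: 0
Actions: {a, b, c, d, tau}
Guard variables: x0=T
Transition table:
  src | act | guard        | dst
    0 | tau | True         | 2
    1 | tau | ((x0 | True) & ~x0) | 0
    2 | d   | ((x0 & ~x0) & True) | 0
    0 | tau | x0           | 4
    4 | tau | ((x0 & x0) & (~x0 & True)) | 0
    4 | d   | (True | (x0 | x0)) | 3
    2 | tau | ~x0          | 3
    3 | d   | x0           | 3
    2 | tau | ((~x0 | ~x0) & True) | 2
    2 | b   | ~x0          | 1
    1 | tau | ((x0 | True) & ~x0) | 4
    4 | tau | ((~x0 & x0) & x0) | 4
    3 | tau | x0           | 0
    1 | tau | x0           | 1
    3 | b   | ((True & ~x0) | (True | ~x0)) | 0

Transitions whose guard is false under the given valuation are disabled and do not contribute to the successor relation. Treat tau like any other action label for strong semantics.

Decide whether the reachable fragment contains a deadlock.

R = {0,2,3,4}
  0: tau→2  tau→4  [deg 2]
  2: ∅  [deadlock]
  3: b→0  d→3  tau→0  [deg 3]
  4: d→3  [deg 1]
trace reaching 2: tau

Answer: DEADLOCK at state 2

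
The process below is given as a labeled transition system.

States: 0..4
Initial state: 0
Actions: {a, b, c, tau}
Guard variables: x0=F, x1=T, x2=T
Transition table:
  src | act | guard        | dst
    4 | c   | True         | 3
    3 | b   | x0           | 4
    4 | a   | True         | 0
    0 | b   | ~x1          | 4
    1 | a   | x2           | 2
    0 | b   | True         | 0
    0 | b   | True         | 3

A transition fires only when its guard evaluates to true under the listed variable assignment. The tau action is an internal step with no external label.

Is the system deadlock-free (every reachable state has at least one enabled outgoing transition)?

Answer: DEADLOCK at state 3

Trace:
R = {0,3}
  0: b→0  b→3  [2 exit(s)]
  3: ∅  [no exit]
trace reaching 3: b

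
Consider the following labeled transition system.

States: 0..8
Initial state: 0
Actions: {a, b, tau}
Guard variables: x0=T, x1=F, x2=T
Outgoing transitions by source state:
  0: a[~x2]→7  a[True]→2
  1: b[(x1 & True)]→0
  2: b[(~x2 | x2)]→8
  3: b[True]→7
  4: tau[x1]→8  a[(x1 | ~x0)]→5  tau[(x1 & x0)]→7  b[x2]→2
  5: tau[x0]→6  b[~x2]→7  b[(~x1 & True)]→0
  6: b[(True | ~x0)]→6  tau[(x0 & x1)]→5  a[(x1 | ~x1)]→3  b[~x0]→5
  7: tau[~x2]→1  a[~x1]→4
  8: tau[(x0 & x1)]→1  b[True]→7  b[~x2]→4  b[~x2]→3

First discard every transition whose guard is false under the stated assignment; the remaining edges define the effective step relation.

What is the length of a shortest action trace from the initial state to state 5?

Answer: UNREACHABLE

Analysis:
Breadth-first toward 5:
  Layer 0: {0}
  Layer 1: {2}
  Layer 2: {8}
  Layer 3: {7}
  Layer 4: {4}
5 never appears.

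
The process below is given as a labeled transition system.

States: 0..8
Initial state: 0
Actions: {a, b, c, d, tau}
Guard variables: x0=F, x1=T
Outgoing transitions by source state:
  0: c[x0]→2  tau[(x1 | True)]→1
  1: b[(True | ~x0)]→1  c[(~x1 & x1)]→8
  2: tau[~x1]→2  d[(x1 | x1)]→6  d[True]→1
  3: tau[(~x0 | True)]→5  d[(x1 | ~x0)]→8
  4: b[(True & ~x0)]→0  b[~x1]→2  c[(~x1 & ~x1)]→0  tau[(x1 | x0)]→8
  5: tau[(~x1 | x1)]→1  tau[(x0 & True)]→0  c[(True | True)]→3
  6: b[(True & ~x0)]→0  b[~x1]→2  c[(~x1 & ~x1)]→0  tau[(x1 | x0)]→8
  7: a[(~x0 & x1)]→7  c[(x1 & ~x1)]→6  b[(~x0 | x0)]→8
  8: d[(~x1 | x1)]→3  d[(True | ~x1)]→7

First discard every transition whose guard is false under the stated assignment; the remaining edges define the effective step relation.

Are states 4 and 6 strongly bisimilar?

Refine partition for ~:
  round 0: {{0,1,2,3,4,5,6,7,8}}
  round 1: {{0},{1},{2,8},{3},{4,6},{5},{7}}
  round 2: {{0},{1},{2},{3},{4,6},{5},{7},{8}}
8 equivalence class(es) (converged in 3)
class of 4: {4,6}; class of 6: {4,6}

Answer: BISIMILAR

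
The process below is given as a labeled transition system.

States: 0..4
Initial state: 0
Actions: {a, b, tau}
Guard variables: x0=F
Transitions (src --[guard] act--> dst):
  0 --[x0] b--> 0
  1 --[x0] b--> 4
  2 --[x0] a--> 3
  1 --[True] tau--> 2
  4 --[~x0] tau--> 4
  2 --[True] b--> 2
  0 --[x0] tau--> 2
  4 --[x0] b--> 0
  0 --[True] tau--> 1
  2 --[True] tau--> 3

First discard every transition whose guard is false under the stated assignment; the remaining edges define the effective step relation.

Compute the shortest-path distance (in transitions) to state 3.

Answer: 3

Trace:
Layered search for 3:
  depth 0: {0}
  depth 1: {1}
  depth 2: {2}
  depth 3: {3}
first hit 3 at d=3 via tau·tau·tau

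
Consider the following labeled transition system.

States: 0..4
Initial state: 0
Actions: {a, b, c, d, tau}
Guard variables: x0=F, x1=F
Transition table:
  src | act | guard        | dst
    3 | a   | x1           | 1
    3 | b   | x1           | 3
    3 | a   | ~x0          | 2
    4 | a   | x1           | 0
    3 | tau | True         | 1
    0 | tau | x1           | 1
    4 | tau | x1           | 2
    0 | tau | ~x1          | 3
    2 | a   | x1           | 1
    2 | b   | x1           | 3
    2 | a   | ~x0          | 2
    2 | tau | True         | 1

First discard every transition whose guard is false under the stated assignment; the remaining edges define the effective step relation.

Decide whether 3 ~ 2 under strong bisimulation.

Answer: BISIMILAR

Analysis:
Refine partition for ~:
  P[0] = {{0,1,2,3,4}}
  P[1] = {{0},{1,4},{2,3}}
3 equivalence class(es) (converged in 2)
[3]={2,3}  [2]={2,3}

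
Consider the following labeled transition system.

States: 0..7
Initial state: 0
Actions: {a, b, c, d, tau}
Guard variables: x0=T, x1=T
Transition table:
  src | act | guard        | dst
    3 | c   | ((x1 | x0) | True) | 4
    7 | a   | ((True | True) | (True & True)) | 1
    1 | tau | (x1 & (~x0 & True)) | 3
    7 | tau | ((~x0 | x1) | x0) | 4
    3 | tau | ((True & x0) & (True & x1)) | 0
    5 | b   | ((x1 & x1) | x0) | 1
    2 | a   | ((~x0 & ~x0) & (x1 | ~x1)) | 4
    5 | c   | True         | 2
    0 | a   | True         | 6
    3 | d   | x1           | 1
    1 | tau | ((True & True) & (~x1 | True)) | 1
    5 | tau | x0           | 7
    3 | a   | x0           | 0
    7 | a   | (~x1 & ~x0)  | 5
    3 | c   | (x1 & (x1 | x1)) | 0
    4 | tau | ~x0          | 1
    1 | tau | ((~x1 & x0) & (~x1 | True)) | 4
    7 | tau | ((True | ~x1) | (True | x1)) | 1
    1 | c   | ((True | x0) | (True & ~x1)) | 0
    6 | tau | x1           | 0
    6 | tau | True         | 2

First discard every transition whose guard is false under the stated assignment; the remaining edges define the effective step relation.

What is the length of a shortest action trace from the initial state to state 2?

Breadth-first toward 2:
  L0 = {0}
  L1 = {6}
  L2 = {2}
depth(2)=2, e.g. a·tau

Answer: 2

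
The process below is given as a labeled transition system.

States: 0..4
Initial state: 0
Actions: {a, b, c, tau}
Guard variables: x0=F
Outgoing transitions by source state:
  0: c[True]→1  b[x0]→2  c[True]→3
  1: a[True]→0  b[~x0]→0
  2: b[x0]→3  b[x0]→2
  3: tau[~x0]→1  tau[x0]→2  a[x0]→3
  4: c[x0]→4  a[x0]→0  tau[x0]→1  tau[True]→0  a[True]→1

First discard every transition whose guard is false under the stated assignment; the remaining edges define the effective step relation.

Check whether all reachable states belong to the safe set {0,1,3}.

Inv-set: {0,1,3}
Reachable = {0,1,3}
  0: ok
  1: ok
  3: ok

Answer: INVARIANT HOLDS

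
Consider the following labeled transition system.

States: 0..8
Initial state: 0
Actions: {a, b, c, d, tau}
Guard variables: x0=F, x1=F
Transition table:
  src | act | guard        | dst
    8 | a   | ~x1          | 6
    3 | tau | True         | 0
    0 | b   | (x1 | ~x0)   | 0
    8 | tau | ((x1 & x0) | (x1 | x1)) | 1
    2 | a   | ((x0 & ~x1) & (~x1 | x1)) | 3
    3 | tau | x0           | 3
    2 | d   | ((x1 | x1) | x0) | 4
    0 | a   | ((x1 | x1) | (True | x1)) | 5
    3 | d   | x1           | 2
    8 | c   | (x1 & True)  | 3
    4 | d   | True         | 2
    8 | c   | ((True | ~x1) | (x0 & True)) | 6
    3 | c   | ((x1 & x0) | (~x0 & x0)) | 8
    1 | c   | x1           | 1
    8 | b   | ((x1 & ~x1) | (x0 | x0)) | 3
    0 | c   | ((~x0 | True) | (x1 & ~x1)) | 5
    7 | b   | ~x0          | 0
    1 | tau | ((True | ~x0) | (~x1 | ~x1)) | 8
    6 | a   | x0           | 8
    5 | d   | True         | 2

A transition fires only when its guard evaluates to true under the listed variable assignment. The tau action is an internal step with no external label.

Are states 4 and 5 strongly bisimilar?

Compute ~ classes (split until stable):
  round 0: {{0,1,2,3,4,5,6,7,8}}
  round 1: {{0},{1,3},{2,6},{4,5},{7},{8}}
  round 2: {{0},{1},{2,6},{3},{4,5},{7},{8}}
Fixed point at round 3; 7 class(es).
4∈{4,5}, 5∈{4,5}

Answer: BISIMILAR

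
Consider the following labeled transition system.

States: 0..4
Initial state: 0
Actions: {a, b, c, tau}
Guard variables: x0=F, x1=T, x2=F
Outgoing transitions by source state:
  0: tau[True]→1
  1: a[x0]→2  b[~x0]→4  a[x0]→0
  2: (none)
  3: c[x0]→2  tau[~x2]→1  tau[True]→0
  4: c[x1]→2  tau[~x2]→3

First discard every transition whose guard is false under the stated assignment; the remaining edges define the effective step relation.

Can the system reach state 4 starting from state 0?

6 transition(s) survive guard evaluation.
Layer 0: {0}
Layer 1: {1}  now seen {0,1}
Layer 2: {4}  now seen {0,1,4}
Layer 3: {2,3}  now seen {0,1,2,3,4}
R = {0,1,2,3,4}
witness 4: tau·b

Answer: REACHABLE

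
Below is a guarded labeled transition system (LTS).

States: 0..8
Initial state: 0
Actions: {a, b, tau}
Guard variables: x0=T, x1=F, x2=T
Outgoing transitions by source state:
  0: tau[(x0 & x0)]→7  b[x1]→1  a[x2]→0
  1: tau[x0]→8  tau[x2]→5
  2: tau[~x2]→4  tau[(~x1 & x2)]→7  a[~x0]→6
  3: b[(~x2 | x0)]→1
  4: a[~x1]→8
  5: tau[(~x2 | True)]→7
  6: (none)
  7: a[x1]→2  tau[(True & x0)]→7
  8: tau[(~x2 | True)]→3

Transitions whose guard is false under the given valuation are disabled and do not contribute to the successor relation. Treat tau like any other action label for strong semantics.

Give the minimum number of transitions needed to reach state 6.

Answer: UNREACHABLE

Working:
Layered search for 6:
  depth 0: {0}
  depth 1: {7}
6 never appears.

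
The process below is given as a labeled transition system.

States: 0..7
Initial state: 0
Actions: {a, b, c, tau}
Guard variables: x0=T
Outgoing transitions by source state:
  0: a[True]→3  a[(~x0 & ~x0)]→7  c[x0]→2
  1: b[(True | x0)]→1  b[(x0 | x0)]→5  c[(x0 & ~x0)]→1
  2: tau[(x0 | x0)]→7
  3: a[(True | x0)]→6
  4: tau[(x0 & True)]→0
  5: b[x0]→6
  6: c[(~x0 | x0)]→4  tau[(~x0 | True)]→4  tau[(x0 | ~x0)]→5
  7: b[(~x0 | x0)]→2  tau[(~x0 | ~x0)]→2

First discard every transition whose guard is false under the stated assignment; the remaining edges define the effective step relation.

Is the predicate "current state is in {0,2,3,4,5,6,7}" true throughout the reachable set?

Allowed set {0,2,3,4,5,6,7}
Reach set: {0,2,3,4,5,6,7}
  0: ✓
  2: ✓
  3: ✓
  4: ✓
  5: ✓
  6: ✓
  7: ✓

Answer: INVARIANT HOLDS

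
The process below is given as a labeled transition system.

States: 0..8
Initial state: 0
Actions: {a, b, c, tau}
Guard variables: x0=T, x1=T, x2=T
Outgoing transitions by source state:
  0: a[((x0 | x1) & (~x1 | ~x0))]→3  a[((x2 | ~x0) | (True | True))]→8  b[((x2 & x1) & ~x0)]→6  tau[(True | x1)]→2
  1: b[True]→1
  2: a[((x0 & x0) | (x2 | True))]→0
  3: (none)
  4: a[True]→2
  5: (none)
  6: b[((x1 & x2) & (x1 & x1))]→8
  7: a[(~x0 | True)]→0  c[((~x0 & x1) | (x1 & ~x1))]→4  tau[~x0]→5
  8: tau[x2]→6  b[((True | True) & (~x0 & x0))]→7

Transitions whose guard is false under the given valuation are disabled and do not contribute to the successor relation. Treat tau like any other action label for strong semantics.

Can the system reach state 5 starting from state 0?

After dropping false guards: 8 live edges.
L0 = {0}
L1 = {2,8}  total {0,2,8}
L2 = {6}  total {0,2,6,8}
Reachable = {0,2,6,8}

Answer: UNREACHABLE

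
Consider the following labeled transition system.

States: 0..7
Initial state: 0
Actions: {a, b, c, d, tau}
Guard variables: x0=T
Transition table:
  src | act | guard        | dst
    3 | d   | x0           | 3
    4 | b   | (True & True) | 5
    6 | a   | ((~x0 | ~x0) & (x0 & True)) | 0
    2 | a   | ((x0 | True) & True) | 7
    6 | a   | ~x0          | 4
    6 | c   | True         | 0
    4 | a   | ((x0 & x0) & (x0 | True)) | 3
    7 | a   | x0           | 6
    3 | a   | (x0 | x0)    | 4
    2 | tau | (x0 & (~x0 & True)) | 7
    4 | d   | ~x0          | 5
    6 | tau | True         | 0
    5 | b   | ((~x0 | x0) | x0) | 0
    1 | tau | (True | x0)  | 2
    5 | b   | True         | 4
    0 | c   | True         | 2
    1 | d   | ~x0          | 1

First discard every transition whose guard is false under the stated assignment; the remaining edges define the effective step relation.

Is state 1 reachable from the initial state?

Guard filter leaves 12 enabled edge(s).
L0 = {0}
L1 = {2}  now seen {0,2}
L2 = {7}  now seen {0,2,7}
L3 = {6}  now seen {0,2,6,7}
Reach set: {0,2,6,7}

Answer: UNREACHABLE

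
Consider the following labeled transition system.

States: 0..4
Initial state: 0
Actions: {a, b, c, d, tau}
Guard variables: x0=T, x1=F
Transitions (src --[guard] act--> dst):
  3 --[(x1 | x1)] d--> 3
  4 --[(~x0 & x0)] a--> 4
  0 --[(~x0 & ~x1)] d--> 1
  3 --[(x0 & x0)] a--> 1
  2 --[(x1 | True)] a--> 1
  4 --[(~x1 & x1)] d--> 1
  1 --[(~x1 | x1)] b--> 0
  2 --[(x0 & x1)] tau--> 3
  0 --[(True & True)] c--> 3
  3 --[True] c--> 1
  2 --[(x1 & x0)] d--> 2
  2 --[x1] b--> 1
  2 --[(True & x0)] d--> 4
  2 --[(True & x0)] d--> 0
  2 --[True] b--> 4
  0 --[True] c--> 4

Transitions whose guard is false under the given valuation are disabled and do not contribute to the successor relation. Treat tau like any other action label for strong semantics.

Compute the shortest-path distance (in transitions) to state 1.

Answer: 2

Working:
Breadth-first toward 1:
  depth 0: {0}
  depth 1: {3,4}
  depth 2: {1}
depth(1)=2, e.g. c·a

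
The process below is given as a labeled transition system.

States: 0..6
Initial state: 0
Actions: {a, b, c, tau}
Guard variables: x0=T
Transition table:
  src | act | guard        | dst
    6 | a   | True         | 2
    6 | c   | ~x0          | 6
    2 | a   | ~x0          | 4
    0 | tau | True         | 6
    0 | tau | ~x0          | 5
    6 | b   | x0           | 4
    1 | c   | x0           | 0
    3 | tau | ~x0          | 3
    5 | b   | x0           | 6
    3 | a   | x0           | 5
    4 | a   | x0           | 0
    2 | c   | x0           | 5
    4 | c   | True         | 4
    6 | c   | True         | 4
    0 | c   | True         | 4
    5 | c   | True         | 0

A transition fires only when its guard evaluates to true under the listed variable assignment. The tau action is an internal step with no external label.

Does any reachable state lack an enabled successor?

Reachable = {0,2,4,5,6}
  0: c→4  tau→6  [deg 2]
  2: c→5  [deg 1]
  4: a→0  c→4  [deg 2]
  5: b→6  c→0  [deg 2]
  6: a→2  b→4  c→4  [deg 3]

Answer: DEADLOCK-FREE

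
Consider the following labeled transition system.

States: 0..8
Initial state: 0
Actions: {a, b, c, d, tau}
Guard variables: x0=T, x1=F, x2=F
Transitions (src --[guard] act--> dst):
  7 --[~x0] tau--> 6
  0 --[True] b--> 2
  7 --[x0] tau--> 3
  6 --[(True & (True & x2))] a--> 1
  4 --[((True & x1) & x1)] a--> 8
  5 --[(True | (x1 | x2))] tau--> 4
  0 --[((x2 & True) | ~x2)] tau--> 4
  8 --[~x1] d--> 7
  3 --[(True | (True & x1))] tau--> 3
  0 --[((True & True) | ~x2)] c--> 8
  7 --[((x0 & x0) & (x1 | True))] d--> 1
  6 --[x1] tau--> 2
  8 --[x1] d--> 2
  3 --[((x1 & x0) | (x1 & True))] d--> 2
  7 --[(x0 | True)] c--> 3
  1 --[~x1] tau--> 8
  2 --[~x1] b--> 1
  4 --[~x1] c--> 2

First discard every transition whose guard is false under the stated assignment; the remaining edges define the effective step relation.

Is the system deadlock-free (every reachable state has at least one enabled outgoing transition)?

Answer: DEADLOCK-FREE

Trace:
Reach set: {0,1,2,3,4,7,8}
  0: b→2  c→8  tau→4  [deg 3]
  1: tau→8  [deg 1]
  2: b→1  [deg 1]
  3: tau→3  [deg 1]
  4: c→2  [deg 1]
  7: c→3  d→1  tau→3  [deg 3]
  8: d→7  [deg 1]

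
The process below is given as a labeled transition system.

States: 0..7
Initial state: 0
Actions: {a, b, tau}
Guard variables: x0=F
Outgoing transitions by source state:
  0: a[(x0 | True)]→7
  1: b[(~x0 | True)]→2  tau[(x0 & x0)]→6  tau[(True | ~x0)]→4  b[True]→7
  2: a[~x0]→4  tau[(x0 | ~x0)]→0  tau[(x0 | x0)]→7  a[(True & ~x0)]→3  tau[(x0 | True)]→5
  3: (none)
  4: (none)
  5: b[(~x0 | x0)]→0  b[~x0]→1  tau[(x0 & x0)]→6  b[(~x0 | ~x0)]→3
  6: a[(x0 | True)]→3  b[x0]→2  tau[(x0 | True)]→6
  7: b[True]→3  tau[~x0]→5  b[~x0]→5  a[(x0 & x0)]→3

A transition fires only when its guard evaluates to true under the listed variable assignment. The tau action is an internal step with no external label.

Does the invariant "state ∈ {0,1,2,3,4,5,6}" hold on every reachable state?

Answer: INVARIANT VIOLATED at state 7

Analysis:
Allowed set {0,1,2,3,4,5,6}
Reachable = {0,1,2,3,4,5,7}
  0: ok
  1: ok
  2: ok
  3: ok
  4: ok
  5: ok
  7: outside
witness against invariant: a → 7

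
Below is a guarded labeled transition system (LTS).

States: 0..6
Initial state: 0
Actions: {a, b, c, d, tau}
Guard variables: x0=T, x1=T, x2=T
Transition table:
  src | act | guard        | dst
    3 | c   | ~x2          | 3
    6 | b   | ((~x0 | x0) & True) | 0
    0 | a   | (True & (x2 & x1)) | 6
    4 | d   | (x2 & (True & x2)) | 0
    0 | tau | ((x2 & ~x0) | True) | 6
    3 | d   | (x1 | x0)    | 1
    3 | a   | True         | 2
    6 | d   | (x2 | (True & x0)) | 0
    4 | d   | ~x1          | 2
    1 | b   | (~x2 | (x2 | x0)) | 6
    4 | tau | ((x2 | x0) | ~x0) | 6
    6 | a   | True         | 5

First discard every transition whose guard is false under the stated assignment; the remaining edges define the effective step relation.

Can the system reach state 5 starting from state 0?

Answer: REACHABLE

Working:
Guard filter leaves 10 enabled edge(s).
depth 0: {0}
depth 1: {6}  now seen {0,6}
depth 2: {5}  now seen {0,5,6}
R = {0,5,6}
trace reaching 5: a·a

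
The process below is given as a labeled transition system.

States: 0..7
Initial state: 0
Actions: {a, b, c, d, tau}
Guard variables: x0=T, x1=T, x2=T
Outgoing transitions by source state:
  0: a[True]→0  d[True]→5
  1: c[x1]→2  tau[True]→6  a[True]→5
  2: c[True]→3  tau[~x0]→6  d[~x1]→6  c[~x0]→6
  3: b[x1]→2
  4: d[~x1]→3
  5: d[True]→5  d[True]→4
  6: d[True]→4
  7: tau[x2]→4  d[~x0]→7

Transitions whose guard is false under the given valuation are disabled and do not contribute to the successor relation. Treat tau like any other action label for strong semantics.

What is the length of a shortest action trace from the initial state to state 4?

Answer: 2

Working:
BFS to 4:
  Layer 0: {0}
  Layer 1: {5}
  Layer 2: {4}
4 enters at depth 2; path d·d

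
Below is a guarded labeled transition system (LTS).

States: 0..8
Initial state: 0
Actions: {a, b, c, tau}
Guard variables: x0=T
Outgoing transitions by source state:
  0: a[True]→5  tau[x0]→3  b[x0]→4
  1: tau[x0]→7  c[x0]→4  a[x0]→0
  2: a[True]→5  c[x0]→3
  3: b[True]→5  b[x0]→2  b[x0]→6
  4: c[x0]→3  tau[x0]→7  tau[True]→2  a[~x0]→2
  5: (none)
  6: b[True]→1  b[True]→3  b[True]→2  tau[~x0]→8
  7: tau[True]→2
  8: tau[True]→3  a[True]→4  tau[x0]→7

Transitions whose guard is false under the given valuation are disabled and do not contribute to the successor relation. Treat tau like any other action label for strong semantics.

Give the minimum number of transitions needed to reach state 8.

Layered search for 8:
  L0 = {0}
  L1 = {3,4,5}
  L2 = {2,6,7}
  L3 = {1}
8 never appears.

Answer: UNREACHABLE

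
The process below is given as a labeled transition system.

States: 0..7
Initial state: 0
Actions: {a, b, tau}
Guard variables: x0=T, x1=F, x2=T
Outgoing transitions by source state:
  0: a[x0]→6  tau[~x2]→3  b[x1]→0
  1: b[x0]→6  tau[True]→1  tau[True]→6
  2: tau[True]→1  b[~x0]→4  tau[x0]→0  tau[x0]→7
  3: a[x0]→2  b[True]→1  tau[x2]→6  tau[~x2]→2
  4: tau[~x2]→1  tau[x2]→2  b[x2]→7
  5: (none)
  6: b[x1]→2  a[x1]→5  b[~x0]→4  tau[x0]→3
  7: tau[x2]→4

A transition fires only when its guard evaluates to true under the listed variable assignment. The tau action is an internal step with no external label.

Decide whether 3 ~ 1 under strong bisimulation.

Answer: NOT BISIMILAR

Trace:
Compute ~ classes (split until stable):
  π0 = {{0,1,2,3,4,5,6,7}}
  π1 = {{0},{1,4},{2,6,7},{3},{5}}
  π2 = {{0},{1},{2},{3},{4},{5},{6},{7}}
8 equivalence class(es) (converged in 3)
3∈{3}, 1∈{1}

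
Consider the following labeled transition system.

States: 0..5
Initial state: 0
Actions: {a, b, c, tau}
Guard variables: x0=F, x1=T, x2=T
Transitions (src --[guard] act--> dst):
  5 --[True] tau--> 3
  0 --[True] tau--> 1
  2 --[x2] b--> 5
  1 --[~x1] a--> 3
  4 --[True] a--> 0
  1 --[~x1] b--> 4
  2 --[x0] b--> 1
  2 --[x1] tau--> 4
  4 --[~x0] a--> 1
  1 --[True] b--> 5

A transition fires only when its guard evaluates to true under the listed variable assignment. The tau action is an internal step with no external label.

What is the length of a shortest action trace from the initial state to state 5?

Answer: 2

Working:
Layered search for 5:
  depth 0: {0}
  depth 1: {1}
  depth 2: {5}
depth(5)=2, e.g. tau·b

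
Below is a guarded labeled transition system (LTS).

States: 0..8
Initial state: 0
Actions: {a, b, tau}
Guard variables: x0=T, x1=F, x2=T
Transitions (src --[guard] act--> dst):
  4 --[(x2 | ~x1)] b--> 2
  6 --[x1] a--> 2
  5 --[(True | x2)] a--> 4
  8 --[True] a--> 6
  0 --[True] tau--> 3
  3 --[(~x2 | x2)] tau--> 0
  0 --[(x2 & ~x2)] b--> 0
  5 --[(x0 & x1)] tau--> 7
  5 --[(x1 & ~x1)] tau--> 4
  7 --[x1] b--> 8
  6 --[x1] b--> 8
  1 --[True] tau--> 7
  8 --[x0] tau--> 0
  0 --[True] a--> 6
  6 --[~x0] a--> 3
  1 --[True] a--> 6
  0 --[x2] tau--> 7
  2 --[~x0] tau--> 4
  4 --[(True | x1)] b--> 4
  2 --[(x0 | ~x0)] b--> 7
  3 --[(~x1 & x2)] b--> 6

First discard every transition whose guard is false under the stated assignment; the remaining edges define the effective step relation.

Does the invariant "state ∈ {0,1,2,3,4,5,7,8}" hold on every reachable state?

Safe = {0,1,2,3,4,5,7,8}
Reach set: {0,3,6,7}
  0: ok
  3: ok
  6: outside
  7: ok
witness against invariant: a → 6

Answer: INVARIANT VIOLATED at state 6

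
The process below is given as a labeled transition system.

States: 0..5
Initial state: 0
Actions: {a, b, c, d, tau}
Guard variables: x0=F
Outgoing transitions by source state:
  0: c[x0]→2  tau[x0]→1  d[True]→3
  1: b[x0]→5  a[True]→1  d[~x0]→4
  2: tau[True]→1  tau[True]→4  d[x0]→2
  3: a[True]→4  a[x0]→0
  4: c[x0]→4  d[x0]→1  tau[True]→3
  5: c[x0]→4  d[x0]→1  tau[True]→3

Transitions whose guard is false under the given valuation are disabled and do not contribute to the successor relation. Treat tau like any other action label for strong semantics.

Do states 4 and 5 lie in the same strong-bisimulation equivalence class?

Answer: BISIMILAR

Trace:
Bisimulation quotient by refinement:
  P[0] = {{0,1,2,3,4,5}}
  P[1] = {{0},{1},{2,4,5},{3}}
  P[2] = {{0},{1},{2},{3},{4,5}}
stable after 3 split(s): 5 block(s)
4∈{4,5}, 5∈{4,5}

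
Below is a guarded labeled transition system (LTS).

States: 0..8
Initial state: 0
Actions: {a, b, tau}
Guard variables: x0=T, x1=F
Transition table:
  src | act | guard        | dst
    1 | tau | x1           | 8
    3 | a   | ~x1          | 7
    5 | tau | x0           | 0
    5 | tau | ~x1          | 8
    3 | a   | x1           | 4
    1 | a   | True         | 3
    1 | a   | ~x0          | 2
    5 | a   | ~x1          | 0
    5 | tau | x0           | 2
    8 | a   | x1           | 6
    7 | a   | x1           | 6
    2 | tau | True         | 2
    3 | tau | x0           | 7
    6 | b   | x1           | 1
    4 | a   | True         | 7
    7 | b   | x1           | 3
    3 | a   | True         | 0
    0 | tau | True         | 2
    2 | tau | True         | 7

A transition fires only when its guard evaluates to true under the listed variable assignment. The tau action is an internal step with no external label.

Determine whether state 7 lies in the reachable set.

After dropping false guards: 12 live edges.
Layer 0: {0}
Layer 1: {2}  total {0,2}
Layer 2: {7}  total {0,2,7}
Reach set: {0,2,7}
trace reaching 7: tau·tau

Answer: REACHABLE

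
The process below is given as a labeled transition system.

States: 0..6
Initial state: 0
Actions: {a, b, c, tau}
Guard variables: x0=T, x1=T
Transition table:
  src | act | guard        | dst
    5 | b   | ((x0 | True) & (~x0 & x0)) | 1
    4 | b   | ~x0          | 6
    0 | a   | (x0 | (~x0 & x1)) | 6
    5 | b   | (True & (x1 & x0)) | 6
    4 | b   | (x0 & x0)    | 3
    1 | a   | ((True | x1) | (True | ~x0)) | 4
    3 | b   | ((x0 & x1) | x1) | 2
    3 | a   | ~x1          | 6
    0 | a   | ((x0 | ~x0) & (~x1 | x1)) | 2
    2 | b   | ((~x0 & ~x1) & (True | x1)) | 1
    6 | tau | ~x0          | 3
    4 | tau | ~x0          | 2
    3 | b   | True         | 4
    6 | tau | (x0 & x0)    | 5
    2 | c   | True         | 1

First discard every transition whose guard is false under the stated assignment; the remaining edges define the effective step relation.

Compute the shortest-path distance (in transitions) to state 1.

Answer: 2

Trace:
Layered search for 1:
  depth 0: {0}
  depth 1: {2,6}
  depth 2: {1,5}
depth(1)=2, e.g. a·c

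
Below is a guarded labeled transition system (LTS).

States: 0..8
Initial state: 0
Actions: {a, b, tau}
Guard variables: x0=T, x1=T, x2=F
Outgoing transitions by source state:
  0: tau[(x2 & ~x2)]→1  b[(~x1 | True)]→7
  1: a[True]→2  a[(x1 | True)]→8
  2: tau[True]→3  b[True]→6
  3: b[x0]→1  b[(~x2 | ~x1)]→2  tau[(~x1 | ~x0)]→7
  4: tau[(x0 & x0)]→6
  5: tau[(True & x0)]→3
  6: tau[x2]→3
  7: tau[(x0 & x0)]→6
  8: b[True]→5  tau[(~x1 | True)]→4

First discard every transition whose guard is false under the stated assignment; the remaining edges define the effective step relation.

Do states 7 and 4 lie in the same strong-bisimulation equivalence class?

Compute ~ classes (split until stable):
  π0 = {{0,1,2,3,4,5,6,7,8}}
  π1 = {{0,3},{1},{2,8},{4,5,7},{6}}
  π2 = {{0},{1},{2},{3},{4,7},{5},{6},{8}}
8 equivalence class(es) (converged in 3)
7∈{4,7}, 4∈{4,7}

Answer: BISIMILAR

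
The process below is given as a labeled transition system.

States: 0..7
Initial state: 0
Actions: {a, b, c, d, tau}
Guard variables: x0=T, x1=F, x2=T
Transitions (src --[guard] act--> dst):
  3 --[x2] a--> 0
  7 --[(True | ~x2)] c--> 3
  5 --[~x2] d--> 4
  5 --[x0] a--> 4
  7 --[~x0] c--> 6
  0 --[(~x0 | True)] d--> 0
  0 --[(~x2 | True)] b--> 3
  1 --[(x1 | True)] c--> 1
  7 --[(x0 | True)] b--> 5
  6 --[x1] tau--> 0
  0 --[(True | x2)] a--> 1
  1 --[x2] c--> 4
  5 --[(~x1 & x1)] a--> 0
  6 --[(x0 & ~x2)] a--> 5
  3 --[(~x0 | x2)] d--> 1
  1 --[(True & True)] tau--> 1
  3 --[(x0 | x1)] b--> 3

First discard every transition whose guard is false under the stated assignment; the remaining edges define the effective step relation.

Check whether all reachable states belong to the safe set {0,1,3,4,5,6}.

Allowed set {0,1,3,4,5,6}
R = {0,1,3,4}
  0: ok
  1: ok
  3: ok
  4: ok

Answer: INVARIANT HOLDS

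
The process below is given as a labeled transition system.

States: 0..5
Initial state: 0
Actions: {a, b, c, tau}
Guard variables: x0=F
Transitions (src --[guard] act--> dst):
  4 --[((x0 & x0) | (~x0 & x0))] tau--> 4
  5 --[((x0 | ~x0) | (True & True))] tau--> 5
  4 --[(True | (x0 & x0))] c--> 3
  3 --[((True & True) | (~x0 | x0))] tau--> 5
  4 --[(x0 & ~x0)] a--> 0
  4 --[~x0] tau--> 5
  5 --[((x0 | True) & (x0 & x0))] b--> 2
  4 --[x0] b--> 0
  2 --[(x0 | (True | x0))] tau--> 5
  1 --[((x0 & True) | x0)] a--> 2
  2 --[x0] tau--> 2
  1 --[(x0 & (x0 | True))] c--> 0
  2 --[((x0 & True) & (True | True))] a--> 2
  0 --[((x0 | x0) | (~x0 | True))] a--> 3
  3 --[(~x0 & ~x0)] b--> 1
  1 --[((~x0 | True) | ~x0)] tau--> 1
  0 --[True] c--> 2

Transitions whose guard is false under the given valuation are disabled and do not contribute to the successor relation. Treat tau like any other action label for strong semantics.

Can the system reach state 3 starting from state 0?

Answer: REACHABLE

Working:
Guard filter leaves 9 enabled edge(s).
L0 = {0}
L1 = {2,3}  cumulative {0,2,3}
L2 = {1,5}  cumulative {0,1,2,3,5}
R = {0,1,2,3,5}
witness 3: a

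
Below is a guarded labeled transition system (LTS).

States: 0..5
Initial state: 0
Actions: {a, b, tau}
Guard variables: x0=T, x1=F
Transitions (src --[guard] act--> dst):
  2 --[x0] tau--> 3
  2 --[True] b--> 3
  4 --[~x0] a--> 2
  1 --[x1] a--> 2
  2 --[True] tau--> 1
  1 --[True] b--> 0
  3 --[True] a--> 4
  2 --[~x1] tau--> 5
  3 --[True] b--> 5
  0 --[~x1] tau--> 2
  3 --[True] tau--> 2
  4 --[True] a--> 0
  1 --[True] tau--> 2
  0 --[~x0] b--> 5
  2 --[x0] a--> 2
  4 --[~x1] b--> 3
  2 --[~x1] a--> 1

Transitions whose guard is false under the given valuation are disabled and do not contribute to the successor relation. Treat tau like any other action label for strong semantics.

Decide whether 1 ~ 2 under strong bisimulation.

Answer: NOT BISIMILAR

Trace:
Refine partition for ~:
  P[0] = {{0,1,2,3,4,5}}
  P[1] = {{0},{1},{2,3},{4},{5}}
  P[2] = {{0},{1},{2},{3},{4},{5}}
Fixed point at round 3; 6 class(es).
[1]={1}  [2]={2}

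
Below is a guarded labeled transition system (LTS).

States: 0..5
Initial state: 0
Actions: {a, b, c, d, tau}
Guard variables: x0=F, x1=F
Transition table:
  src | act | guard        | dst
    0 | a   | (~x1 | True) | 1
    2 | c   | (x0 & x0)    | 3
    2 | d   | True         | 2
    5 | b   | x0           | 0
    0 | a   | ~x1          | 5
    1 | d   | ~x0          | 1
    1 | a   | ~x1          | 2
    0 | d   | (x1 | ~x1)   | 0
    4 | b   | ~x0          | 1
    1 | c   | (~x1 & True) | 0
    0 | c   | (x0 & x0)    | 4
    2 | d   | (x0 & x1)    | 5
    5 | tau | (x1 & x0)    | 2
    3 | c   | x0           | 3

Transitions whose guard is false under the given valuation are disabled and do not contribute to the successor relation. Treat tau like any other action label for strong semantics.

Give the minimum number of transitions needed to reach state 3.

Answer: UNREACHABLE

Analysis:
Layered search for 3:
  Layer 0: {0}
  Layer 1: {1,5}
  Layer 2: {2}
3 never appears.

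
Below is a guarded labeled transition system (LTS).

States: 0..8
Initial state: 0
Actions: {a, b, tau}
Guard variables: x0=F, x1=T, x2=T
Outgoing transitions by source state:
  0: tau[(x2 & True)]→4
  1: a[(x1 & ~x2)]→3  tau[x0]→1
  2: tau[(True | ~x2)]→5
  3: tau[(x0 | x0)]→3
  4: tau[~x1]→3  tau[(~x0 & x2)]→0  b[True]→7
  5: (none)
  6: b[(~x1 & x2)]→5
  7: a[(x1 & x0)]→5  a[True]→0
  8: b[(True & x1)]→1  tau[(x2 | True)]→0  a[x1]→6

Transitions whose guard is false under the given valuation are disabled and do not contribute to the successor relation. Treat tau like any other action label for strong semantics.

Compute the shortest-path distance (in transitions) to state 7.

BFS to 7:
  Layer 0: {0}
  Layer 1: {4}
  Layer 2: {7}
depth(7)=2, e.g. tau·b

Answer: 2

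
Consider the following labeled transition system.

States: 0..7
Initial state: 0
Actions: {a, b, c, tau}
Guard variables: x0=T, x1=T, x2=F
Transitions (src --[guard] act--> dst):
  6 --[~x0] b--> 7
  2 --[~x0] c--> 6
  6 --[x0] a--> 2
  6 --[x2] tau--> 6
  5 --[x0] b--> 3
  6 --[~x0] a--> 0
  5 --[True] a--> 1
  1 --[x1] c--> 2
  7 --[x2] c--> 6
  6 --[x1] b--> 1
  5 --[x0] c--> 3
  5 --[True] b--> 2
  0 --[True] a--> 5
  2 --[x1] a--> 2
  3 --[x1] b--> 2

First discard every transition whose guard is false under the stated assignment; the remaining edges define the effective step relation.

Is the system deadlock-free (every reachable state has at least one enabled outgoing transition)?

Answer: DEADLOCK-FREE

Analysis:
Reachable = {0,1,2,3,5}
  0: a→5  [1 out]
  1: c→2  [1 out]
  2: a→2  [1 out]
  3: b→2  [1 out]
  5: a→1  b→2  b→3  c→3  [4 out]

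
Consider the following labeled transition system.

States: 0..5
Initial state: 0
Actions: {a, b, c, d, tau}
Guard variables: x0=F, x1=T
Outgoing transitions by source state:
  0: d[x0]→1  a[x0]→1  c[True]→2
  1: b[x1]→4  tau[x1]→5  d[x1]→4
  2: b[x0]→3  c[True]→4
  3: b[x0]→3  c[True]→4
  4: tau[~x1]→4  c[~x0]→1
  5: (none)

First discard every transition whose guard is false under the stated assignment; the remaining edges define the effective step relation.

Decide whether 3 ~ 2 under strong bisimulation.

Compute ~ classes (split until stable):
  π0 = {{0,1,2,3,4,5}}
  π1 = {{0,2,3,4},{1},{5}}
  π2 = {{0,2,3},{1},{4},{5}}
  π3 = {{0},{1},{2,3},{4},{5}}
5 equivalence class(es) (converged in 4)
[3]={2,3}  [2]={2,3}

Answer: BISIMILAR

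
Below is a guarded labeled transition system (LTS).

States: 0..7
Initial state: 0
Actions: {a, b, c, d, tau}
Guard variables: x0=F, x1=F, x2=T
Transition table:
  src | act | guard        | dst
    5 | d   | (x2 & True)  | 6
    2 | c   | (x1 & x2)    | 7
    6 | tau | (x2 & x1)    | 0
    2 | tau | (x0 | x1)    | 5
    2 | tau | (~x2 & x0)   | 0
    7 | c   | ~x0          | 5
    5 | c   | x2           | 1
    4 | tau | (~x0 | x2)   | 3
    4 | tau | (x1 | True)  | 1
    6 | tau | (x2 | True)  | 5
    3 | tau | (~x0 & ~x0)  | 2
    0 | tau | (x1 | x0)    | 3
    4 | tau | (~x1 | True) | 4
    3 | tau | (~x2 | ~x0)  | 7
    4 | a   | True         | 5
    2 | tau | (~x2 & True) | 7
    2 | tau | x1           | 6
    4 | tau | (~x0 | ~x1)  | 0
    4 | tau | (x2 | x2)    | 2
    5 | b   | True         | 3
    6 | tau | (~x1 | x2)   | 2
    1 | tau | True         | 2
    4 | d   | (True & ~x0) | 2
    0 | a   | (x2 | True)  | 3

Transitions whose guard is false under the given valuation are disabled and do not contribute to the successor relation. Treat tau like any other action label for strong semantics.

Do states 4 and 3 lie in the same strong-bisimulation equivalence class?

Answer: NOT BISIMILAR

Analysis:
Bisimulation quotient by refinement:
  round 0: {{0,1,2,3,4,5,6,7}}
  round 1: {{0},{1,3,6},{2},{4},{5},{7}}
  round 2: {{0},{1},{2},{3},{4},{5},{6},{7}}
Fixed point at round 3; 8 class(es).
4∈{4}, 3∈{3}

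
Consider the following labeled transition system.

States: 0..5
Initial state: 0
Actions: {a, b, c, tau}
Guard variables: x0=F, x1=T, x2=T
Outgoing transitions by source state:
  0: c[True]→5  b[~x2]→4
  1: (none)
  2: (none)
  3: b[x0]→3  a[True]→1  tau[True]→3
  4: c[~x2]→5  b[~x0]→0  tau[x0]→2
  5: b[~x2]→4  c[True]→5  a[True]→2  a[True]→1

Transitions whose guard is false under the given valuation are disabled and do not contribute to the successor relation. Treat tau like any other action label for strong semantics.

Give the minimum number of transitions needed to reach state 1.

Answer: 2

Trace:
Breadth-first toward 1:
  depth 0: {0}
  depth 1: {5}
  depth 2: {1,2}
first hit 1 at d=2 via c·a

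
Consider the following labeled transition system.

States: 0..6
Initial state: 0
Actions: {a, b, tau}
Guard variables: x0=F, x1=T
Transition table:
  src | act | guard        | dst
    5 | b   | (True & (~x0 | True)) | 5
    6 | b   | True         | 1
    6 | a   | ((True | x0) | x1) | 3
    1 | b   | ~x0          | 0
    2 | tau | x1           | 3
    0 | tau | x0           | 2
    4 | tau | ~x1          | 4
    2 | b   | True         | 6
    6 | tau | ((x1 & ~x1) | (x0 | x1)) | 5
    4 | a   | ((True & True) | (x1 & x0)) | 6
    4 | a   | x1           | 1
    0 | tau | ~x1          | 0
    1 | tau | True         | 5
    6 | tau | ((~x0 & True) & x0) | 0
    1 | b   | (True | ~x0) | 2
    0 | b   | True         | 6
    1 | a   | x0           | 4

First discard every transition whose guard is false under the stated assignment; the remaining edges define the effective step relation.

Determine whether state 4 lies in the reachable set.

After dropping false guards: 12 live edges.
Layer 0: {0}
Layer 1: {6}  now seen {0,6}
Layer 2: {1,3,5}  now seen {0,1,3,5,6}
Layer 3: {2}  now seen {0,1,2,3,5,6}
R = {0,1,2,3,5,6}

Answer: UNREACHABLE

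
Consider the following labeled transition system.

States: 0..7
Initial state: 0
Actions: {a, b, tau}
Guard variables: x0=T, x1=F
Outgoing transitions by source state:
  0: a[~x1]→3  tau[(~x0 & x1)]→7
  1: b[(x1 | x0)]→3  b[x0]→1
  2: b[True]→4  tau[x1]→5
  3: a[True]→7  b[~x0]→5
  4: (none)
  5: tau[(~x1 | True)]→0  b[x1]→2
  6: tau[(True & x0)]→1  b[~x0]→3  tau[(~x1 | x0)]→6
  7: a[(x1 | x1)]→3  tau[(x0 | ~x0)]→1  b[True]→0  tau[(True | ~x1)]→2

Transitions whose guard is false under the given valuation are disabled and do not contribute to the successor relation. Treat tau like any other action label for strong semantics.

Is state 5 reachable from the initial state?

After dropping false guards: 11 live edges.
depth 0: {0}
depth 1: {3}  cumulative {0,3}
depth 2: {7}  cumulative {0,3,7}
depth 3: {1,2}  cumulative {0,1,2,3,7}
depth 4: {4}  cumulative {0,1,2,3,4,7}
Reachable = {0,1,2,3,4,7}

Answer: UNREACHABLE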